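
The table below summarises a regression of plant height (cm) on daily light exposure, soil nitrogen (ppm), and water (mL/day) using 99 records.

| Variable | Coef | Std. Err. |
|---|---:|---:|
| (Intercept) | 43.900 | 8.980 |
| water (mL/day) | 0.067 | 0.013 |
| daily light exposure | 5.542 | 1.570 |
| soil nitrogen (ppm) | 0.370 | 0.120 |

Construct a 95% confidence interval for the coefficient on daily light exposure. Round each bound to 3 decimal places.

Read off: b = 5.542, SE = 1.570 for daily light exposure.
df = n − k − 1 = 99 − 3 − 1 = 95.
t* = t_{0.025, 95} = 1.985251.
Margin = t* × SE = 1.985251 × 1.570 = 3.11684.
CI: 5.542 ± 3.11684 → (2.425, 8.659).

(2.425, 8.659)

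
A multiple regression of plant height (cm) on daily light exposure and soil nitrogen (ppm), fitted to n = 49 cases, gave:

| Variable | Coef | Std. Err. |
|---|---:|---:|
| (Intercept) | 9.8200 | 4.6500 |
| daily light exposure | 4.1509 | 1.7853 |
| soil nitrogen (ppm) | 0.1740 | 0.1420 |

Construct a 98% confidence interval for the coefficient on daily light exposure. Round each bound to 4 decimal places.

(-0.1520, 8.4538)

Read off: b = 4.1509, SE = 1.7853 for daily light exposure.
df = n − k − 1 = 49 − 2 − 1 = 46.
t* = t_{0.01, 46} = 2.410188.
Margin = t* × SE = 2.410188 × 1.7853 = 4.302909.
CI: 4.1509 ± 4.302909 → (-0.1520, 8.4538).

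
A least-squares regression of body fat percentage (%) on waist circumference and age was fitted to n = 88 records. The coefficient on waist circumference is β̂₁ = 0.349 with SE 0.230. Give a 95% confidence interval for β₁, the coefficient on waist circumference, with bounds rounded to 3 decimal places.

df = n − k − 1 = 88 − 2 − 1 = 85.
t* = t_{0.025, 85} = 1.988268.
Margin = t* × SE = 1.988268 × 0.230 = 0.45730.
CI: 0.349 ± 0.45730 → (-0.108, 0.806).
With 95% confidence, each one-unit increase in waist circumference is associated with a change of between -0.108 and 0.806 % in body fat percentage, holding the other predictors fixed.

(-0.108, 0.806)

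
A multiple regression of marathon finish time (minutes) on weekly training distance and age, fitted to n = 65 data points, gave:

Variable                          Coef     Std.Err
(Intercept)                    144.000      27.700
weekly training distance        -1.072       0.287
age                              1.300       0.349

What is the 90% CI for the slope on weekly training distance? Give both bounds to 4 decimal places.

(-1.5512, -0.5928)

Read off: b = -1.072, SE = 0.287 for weekly training distance.
df = n − k − 1 = 65 − 2 − 1 = 62.
t* = t_{0.05, 62} = 1.669804.
Margin = t* × SE = 1.669804 × 0.287 = 0.479234.
CI: -1.072 ± 0.479234 → (-1.5512, -0.5928).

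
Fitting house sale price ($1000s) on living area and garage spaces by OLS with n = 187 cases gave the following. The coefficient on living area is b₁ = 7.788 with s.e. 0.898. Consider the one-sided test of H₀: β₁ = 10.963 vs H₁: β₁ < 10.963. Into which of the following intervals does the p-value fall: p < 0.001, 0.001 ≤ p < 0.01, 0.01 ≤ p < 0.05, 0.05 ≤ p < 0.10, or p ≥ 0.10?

t = (7.788 − 10.963) / 0.898 = -3.536.
df = n − k − 1 = 187 − 2 − 1 = 184.
One-sided p = P(T_{184} < t) ≈ 0.0003.
So p < 0.001.

p < 0.001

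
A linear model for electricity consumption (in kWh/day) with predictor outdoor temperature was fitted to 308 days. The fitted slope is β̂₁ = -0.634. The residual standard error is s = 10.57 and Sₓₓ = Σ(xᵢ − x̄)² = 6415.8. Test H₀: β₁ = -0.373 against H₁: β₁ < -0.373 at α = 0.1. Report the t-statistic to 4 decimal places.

SE(β̂₁) = s/√Sₓₓ = 10.57/√6415.8 = 0.131962.
t = (-0.634 − (-0.373)) / 0.131962 = -1.9778.
df = n − 2 = 306.
One-sided p ≈ 0.0244, which is < 0.1, so reject H₀.
There is evidence that the true slope on outdoor temperature is below -0.373 kWh/day per unit.

t = -1.9778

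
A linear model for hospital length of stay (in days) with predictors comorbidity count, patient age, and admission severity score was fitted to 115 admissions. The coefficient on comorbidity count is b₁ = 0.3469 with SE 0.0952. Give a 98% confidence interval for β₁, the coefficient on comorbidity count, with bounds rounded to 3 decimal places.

df = n − k − 1 = 115 − 3 − 1 = 111.
t* = t_{0.01, 111} = 2.360412.
Margin = t* × SE = 2.360412 × 0.0952 = 0.22471.
CI: 0.3469 ± 0.22471 → (0.122, 0.572).
With 98% confidence, each one-unit increase in comorbidity count is associated with a change of between 0.122 and 0.572 days in hospital length of stay, holding the other predictors fixed.

(0.122, 0.572)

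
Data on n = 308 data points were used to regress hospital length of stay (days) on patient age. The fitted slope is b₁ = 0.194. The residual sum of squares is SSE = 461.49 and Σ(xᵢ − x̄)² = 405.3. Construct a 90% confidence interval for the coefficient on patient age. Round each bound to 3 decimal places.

MSE = SSE/(n − 2) = 461.49/306 = 1.50814.
SE(b₁) = √(MSE/Sₓₓ) = √(1.50814/405.3) = 0.0610003.
df = n − 2 = 306.
t* = t_{0.05, 306} = 1.649848.
Margin = t* × SE = 1.649848 × 0.0610003 = 0.10064.
CI: 0.194 ± 0.10064 → (0.093, 0.295).
With 90% confidence, each one-unit increase in patient age is associated with a change of between 0.093 and 0.295 days in hospital length of stay.

(0.093, 0.295)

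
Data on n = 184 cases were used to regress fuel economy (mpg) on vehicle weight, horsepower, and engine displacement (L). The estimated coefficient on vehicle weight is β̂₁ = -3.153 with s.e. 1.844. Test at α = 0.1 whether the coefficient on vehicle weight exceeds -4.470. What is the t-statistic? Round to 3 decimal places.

t = 0.714

H₀: β₁ = -4.470 vs H₁: β₁ > -4.470.
t = (β̂₁ − β₁⁰)/SE = (-3.153 − (-4.470)) / 1.844 = 0.714.
df = n − k − 1 = 184 − 3 − 1 = 180.
One-sided p ≈ 0.2380, which is ≥ 0.1, so fail to reject H₀.
The data do not give significant evidence that the true slope on vehicle weight exceeds -4.470 mpg per unit, holding the other predictors fixed.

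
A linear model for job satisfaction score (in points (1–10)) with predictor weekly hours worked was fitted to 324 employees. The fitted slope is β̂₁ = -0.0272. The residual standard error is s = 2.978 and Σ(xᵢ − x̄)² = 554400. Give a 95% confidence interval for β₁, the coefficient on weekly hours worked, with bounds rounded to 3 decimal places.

(-0.035, -0.019)

SE(β̂₁) = s/√Sₓₓ = 2.978/√554400 = 0.00399957.
df = n − 2 = 322.
t* = t_{0.025, 322} = 1.967359.
Margin = t* × SE = 1.967359 × 0.00399957 = 0.00787.
CI: -0.0272 ± 0.00787 → (-0.035, -0.019).
With 95% confidence, each one-unit increase in weekly hours worked is associated with a change of between -0.035 and -0.019 points (1–10) in job satisfaction score.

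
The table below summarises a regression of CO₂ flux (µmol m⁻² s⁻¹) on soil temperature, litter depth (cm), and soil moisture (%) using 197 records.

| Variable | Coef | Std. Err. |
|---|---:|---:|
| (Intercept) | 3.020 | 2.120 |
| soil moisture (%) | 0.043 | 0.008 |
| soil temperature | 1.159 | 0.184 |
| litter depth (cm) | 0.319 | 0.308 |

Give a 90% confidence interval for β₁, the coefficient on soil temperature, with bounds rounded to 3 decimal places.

(0.855, 1.463)

Read off: b = 1.159, SE = 0.184 for soil temperature.
df = n − k − 1 = 197 − 3 − 1 = 193.
t* = t_{0.05, 193} = 1.652787.
Margin = t* × SE = 1.652787 × 0.184 = 0.30411.
CI: 1.159 ± 0.30411 → (0.855, 1.463).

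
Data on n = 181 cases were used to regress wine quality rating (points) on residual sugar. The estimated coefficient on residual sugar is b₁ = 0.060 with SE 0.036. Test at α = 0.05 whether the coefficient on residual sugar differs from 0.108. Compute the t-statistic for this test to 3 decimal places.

H₀: β₁ = 0.108 vs H₁: β₁ ≠ 0.108.
t = (b₁ − β₁⁰)/SE = (0.060 − 0.108) / 0.036 = -1.333.
df = n − 2 = 181 − 2 = 179.
Two-sided p ≈ 0.1841, which is ≥ 0.05, so fail to reject H₀.
The data are consistent with a true slope of 0.108 points per unit of residual sugar.

t = -1.333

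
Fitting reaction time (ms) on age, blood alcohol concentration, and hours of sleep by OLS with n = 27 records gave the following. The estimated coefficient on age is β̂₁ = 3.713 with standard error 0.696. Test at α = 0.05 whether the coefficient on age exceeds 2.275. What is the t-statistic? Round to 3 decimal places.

t = 2.066

H₀: β₁ = 2.275 vs H₁: β₁ > 2.275.
t = (β̂₁ − β₁⁰)/SE = (3.713 − 2.275) / 0.696 = 2.066.
df = n − k − 1 = 27 − 3 − 1 = 23.
One-sided p ≈ 0.0251, which is < 0.05, so reject H₀.
There is evidence that the true slope on age exceeds 2.275 ms per unit, holding the other predictors fixed.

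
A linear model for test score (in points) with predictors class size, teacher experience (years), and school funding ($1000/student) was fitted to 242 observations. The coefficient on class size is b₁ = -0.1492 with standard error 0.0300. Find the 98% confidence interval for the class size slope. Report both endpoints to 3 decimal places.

(-0.219, -0.079)

df = n − k − 1 = 242 − 3 − 1 = 238.
t* = t_{0.01, 238} = 2.342118.
Margin = t* × SE = 2.342118 × 0.0300 = 0.07026.
CI: -0.1492 ± 0.07026 → (-0.219, -0.079).
With 98% confidence, each one-unit increase in class size is associated with a change of between -0.219 and -0.079 points in test score, holding the other predictors fixed.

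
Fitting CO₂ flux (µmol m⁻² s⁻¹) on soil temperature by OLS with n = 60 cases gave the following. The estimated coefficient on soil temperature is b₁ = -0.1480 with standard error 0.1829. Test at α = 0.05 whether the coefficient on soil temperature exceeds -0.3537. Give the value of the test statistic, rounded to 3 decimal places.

H₀: β₁ = -0.3537 vs H₁: β₁ > -0.3537.
t = (b₁ − β₁⁰)/SE = (-0.1480 − (-0.3537)) / 0.1829 = 1.125.
df = n − 2 = 60 − 2 = 58.
One-sided p ≈ 0.1327, which is ≥ 0.05, so fail to reject H₀.
The data do not give significant evidence that the true slope on soil temperature exceeds -0.3537 µmol m⁻² s⁻¹ per unit.

t = 1.125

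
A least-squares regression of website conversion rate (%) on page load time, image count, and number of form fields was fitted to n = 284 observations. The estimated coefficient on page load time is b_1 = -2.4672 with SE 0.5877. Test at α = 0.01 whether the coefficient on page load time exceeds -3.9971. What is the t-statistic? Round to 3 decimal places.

H₀: β₁ = -3.9971 vs H₁: β₁ > -3.9971.
t = (b_1 − β₁⁰)/SE = (-2.4672 − (-3.9971)) / 0.5877 = 2.603.
df = n − k − 1 = 284 − 3 − 1 = 280.
One-sided p ≈ 0.0049, which is < 0.01, so reject H₀.
There is evidence that the true slope on page load time exceeds -3.9971 % per unit, holding the other predictors fixed.

t = 2.603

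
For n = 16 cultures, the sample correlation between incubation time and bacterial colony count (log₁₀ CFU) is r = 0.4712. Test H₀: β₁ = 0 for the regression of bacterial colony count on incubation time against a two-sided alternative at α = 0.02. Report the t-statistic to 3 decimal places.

t = r·√(n − 2)/√(1 − r²) = 0.4712·√14/√0.777971 = 1.999.
df = n − 2 = 14.
Two-sided p ≈ 0.0654, which is ≥ 0.02, so fail to reject H₀.
The data do not give significant evidence of a linear association between incubation time and bacterial colony count.

t = 1.999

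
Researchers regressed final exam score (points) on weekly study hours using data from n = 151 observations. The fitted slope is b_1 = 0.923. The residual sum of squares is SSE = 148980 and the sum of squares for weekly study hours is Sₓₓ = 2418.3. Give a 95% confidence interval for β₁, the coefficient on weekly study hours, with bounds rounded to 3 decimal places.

(-0.348, 2.194)

MSE = SSE/(n − 2) = 148980/149 = 999.866.
SE(b_1) = √(MSE/Sₓₓ) = √(999.866/2418.3) = 0.643007.
df = n − 2 = 149.
t* = t_{0.025, 149} = 1.976013.
Margin = t* × SE = 1.976013 × 0.643007 = 1.27059.
CI: 0.923 ± 1.27059 → (-0.348, 2.194).
With 95% confidence, each one-unit increase in weekly study hours is associated with a change of between -0.348 and 2.194 points in final exam score.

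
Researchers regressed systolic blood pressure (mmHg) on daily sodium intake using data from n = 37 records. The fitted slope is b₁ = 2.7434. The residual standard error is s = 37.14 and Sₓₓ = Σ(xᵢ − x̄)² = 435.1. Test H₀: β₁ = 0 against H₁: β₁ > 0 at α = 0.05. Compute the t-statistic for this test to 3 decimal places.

SE(b₁) = s/√Sₓₓ = 37.14/√435.1 = 1.78052.
t = 2.7434 / 1.78052 = 1.541.
df = n − 2 = 35.
One-sided p ≈ 0.0662, which is ≥ 0.05, so fail to reject H₀.
The data do not give significant evidence that the true slope on daily sodium intake is positive.

t = 1.541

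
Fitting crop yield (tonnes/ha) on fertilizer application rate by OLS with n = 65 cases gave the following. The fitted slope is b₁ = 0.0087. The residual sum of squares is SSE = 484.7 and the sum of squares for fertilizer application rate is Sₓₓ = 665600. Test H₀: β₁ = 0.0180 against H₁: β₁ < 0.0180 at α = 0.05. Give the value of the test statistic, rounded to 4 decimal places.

MSE = SSE/(n − 2) = 484.7/63 = 7.69365.
SE(b₁) = √(MSE/Sₓₓ) = √(7.69365/665600) = 0.00339985.
t = (0.0087 − 0.0180) / 0.00339985 = -2.7354.
df = n − 2 = 63.
One-sided p ≈ 0.0040, which is < 0.05, so reject H₀.
There is evidence that the true slope on fertilizer application rate is below 0.0180 tonnes/ha per unit.

t = -2.7354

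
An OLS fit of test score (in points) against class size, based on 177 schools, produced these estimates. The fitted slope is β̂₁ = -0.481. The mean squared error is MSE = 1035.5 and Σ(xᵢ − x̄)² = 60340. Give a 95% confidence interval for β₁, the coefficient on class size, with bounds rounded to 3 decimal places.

SE(β̂₁) = √(MSE/Sₓₓ) = √(1035.5/60340) = 0.131.
df = n − 2 = 175.
t* = t_{0.025, 175} = 1.973612.
Margin = t* × SE = 1.973612 × 0.131 = 0.25854.
CI: -0.481 ± 0.25854 → (-0.740, -0.222).
With 95% confidence, each one-unit increase in class size is associated with a change of between -0.740 and -0.222 points in test score.

(-0.740, -0.222)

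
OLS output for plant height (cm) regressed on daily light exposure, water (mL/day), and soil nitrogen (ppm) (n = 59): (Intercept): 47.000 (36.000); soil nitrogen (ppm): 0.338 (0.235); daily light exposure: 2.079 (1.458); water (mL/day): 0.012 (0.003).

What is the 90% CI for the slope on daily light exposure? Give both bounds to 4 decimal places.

Read off: b = 2.079, SE = 1.458 for daily light exposure.
df = n − k − 1 = 59 − 3 − 1 = 55.
t* = t_{0.05, 55} = 1.673034.
Margin = t* × SE = 1.673034 × 1.458 = 2.439284.
CI: 2.079 ± 2.439284 → (-0.3603, 4.5183).

(-0.3603, 4.5183)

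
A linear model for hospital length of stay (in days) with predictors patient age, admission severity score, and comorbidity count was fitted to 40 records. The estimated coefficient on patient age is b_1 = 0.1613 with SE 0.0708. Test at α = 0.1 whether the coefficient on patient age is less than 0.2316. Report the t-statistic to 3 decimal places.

H₀: β₁ = 0.2316 vs H₁: β₁ < 0.2316.
t = (b_1 − β₁⁰)/SE = (0.1613 − 0.2316) / 0.0708 = -0.993.
df = n − k − 1 = 40 − 3 − 1 = 36.
One-sided p ≈ 0.1637, which is ≥ 0.1, so fail to reject H₀.
The data do not give significant evidence that the true slope on patient age is below 0.2316 days per unit, holding the other predictors fixed.

t = -0.993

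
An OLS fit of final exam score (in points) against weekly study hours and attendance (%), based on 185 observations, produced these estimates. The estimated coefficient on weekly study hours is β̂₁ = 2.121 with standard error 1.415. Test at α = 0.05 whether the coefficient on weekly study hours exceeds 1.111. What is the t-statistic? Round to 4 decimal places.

H₀: β₁ = 1.111 vs H₁: β₁ > 1.111.
t = (β̂₁ − β₁⁰)/SE = (2.121 − 1.111) / 1.415 = 0.7138.
df = n − k − 1 = 185 − 2 − 1 = 182.
One-sided p ≈ 0.2381, which is ≥ 0.05, so fail to reject H₀.
The data do not give significant evidence that the true slope on weekly study hours exceeds 1.111 points per unit, holding the other predictors fixed.

t = 0.7138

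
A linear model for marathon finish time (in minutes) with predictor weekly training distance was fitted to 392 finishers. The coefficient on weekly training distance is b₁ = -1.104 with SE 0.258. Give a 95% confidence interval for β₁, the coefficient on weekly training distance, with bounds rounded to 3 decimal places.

df = n − 2 = 392 − 2 = 390.
t* = t_{0.025, 390} = 1.966065.
Margin = t* × SE = 1.966065 × 0.258 = 0.50724.
CI: -1.104 ± 0.50724 → (-1.611, -0.597).
With 95% confidence, each one-unit increase in weekly training distance is associated with a change of between -1.611 and -0.597 minutes in marathon finish time.

(-1.611, -0.597)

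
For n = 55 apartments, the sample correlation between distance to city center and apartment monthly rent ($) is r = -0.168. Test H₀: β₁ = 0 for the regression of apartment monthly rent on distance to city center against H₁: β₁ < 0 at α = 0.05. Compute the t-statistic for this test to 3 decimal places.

t = -1.241

t = r·√(n − 2)/√(1 − r²) = -0.168·√53/√0.971776 = -1.241.
df = n − 2 = 53.
One-sided p ≈ 0.1101, which is ≥ 0.05, so fail to reject H₀.
The data do not give significant evidence of a linear association between distance to city center and apartment monthly rent.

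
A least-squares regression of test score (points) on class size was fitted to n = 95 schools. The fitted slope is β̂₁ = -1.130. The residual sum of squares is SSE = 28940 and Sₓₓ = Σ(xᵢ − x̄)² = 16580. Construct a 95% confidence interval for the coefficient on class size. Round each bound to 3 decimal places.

MSE = SSE/(n − 2) = 28940/93 = 311.183.
SE(β̂₁) = √(MSE/Sₓₓ) = √(311.183/16580) = 0.136998.
df = n − 2 = 93.
t* = t_{0.025, 93} = 1.985802.
Margin = t* × SE = 1.985802 × 0.136998 = 0.27205.
CI: -1.130 ± 0.27205 → (-1.402, -0.858).
With 95% confidence, each one-unit increase in class size is associated with a change of between -1.402 and -0.858 points in test score.

(-1.402, -0.858)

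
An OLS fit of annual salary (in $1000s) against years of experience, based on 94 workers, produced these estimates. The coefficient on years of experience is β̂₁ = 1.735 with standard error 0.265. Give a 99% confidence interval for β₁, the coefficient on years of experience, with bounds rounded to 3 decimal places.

df = n − 2 = 94 − 2 = 92.
t* = t_{0.005, 92} = 2.63033.
Margin = t* × SE = 2.63033 × 0.265 = 0.69704.
CI: 1.735 ± 0.69704 → (1.038, 2.432).
With 99% confidence, each one-unit increase in years of experience is associated with a change of between 1.038 and 2.432 $1000s in annual salary.

(1.038, 2.432)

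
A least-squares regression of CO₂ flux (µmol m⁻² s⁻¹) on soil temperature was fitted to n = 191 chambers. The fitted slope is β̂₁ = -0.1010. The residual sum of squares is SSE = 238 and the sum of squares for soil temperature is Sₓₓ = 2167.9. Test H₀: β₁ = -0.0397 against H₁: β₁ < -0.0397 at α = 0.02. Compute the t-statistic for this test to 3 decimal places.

t = -2.543

MSE = SSE/(n − 2) = 238/189 = 1.25926.
SE(β̂₁) = √(MSE/Sₓₓ) = √(1.25926/2167.9) = 0.0241012.
t = (-0.1010 − (-0.0397)) / 0.0241012 = -2.543.
df = n − 2 = 189.
One-sided p ≈ 0.0059, which is < 0.02, so reject H₀.
There is evidence that the true slope on soil temperature is below -0.0397 µmol m⁻² s⁻¹ per unit.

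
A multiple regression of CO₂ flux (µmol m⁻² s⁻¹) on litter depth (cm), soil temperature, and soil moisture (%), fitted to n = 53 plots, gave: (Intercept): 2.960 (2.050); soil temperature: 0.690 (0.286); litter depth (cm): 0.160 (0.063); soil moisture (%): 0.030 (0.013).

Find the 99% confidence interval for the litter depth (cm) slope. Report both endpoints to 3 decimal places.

Read off: b = 0.160, SE = 0.063 for litter depth (cm).
df = n − k − 1 = 53 − 3 − 1 = 49.
t* = t_{0.005, 49} = 2.679952.
Margin = t* × SE = 2.679952 × 0.063 = 0.16884.
CI: 0.160 ± 0.16884 → (-0.009, 0.329).

(-0.009, 0.329)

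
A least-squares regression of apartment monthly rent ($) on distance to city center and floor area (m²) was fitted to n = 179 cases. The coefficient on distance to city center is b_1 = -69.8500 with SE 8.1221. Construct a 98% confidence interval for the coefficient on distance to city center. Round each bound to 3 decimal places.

df = n − k − 1 = 179 − 2 − 1 = 176.
t* = t_{0.01, 176} = 2.347722.
Margin = t* × SE = 2.347722 × 8.1221 = 19.06843.
CI: -69.8500 ± 19.06843 → (-88.918, -50.782).
With 98% confidence, each one-unit increase in distance to city center is associated with a change of between -88.918 and -50.782 $ in apartment monthly rent, holding the other predictors fixed.

(-88.918, -50.782)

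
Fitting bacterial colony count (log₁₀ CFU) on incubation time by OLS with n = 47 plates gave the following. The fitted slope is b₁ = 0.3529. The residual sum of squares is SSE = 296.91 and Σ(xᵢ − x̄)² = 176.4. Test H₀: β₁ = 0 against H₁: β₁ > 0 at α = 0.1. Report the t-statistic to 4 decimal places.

t = 1.8247

MSE = SSE/(n − 2) = 296.91/45 = 6.598.
SE(b₁) = √(MSE/Sₓₓ) = √(6.598/176.4) = 0.1934.
t = 0.3529 / 0.1934 = 1.8247.
df = n − 2 = 45.
One-sided p ≈ 0.0373, which is < 0.1, so reject H₀.
There is evidence that the true slope on incubation time is positive.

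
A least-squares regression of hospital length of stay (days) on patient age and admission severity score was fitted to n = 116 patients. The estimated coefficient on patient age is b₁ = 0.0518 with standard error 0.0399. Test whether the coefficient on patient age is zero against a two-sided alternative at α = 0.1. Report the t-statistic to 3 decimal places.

t = 1.298

H₀: β₁ = 0 vs H₁: β₁ ≠ 0.
t = (b₁ − β₁⁰)/SE = 0.0518 / 0.0399 = 1.298.
df = n − k − 1 = 116 − 2 − 1 = 113.
Two-sided p ≈ 0.1968, which is ≥ 0.1, so fail to reject H₀.
The data do not give significant evidence of an association between patient age and hospital length of stay, after adjusting for the other predictors.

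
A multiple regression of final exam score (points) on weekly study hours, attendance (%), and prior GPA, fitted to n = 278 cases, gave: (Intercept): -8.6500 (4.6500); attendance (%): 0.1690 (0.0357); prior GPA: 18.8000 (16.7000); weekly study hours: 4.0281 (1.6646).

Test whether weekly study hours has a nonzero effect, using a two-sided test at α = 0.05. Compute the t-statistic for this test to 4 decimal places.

Read off: b = 4.0281, SE = 1.6646 for weekly study hours.
H₀: β₁ = 0 vs H₁: β₁ ≠ 0.
t = 4.0281 / 1.6646 = 2.4199.
df = n − k − 1 = 278 − 3 − 1 = 274.
Two-sided p ≈ 0.0162, which is < 0.05, so reject H₀.
There is evidence that weekly study hours is associated with final exam score, holding the other predictors fixed.

t = 2.4199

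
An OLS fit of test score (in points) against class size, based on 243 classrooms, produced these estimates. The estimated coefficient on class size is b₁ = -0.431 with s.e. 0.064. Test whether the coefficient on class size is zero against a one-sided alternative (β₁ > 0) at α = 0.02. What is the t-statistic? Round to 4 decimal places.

H₀: β₁ = 0 vs H₁: β₁ > 0.
t = (b₁ − β₁⁰)/SE = -0.431 / 0.064 = -6.7344.
df = n − 2 = 243 − 2 = 241.
One-sided p ≈ 1.0000, which is ≥ 0.02, so fail to reject H₀.
The data do not give significant evidence that the true slope on class size is positive.

t = -6.7344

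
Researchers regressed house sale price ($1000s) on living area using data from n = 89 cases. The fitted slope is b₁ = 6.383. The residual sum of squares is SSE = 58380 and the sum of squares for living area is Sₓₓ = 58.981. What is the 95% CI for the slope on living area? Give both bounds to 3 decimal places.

(-0.321, 13.087)

MSE = SSE/(n − 2) = 58380/87 = 671.034.
SE(b₁) = √(MSE/Sₓₓ) = √(671.034/58.981) = 3.373.
df = n − 2 = 87.
t* = t_{0.025, 87} = 1.987608.
Margin = t* × SE = 1.987608 × 3.373 = 6.70420.
CI: 6.383 ± 6.70420 → (-0.321, 13.087).
With 95% confidence, each one-unit increase in living area is associated with a change of between -0.321 and 13.087 $1000s in house sale price.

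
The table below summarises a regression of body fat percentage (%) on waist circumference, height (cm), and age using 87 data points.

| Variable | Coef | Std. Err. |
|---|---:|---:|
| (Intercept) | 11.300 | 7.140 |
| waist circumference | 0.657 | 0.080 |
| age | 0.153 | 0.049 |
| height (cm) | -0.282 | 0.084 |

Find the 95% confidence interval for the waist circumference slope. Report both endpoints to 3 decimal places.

Read off: b = 0.657, SE = 0.080 for waist circumference.
df = n − k − 1 = 87 − 3 − 1 = 83.
t* = t_{0.025, 83} = 1.98896.
Margin = t* × SE = 1.98896 × 0.080 = 0.15912.
CI: 0.657 ± 0.15912 → (0.498, 0.816).

(0.498, 0.816)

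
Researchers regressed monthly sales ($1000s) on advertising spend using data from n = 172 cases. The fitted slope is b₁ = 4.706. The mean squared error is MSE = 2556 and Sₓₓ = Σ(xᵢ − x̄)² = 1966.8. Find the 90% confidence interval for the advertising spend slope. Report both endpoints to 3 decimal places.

SE(b₁) = √(MSE/Sₓₓ) = √(2556/1966.8) = 1.13999.
df = n − 2 = 170.
t* = t_{0.05, 170} = 1.653866.
Margin = t* × SE = 1.653866 × 1.13999 = 1.88539.
CI: 4.706 ± 1.88539 → (2.821, 6.591).
With 90% confidence, each one-unit increase in advertising spend is associated with a change of between 2.821 and 6.591 $1000s in monthly sales.

(2.821, 6.591)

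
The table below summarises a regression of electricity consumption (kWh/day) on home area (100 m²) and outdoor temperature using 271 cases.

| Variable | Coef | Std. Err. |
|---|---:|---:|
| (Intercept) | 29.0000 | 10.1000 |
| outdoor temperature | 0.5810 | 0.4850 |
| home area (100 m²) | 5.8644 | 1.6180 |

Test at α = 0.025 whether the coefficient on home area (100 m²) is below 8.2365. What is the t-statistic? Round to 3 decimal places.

t = -1.466

Read off: b = 5.8644, SE = 1.6180 for home area (100 m²).
H₀: β₁ = 8.2365 vs H₁: β₁ < 8.2365.
t = (5.8644 − 8.2365) / 1.6180 = -1.466.
df = n − k − 1 = 271 − 2 − 1 = 268.
One-sided p ≈ 0.0719, which is ≥ 0.025, so fail to reject H₀.
The data do not give significant evidence that the true slope on home area (100 m²) is below 8.2365 kWh/day per unit, holding the other predictors fixed.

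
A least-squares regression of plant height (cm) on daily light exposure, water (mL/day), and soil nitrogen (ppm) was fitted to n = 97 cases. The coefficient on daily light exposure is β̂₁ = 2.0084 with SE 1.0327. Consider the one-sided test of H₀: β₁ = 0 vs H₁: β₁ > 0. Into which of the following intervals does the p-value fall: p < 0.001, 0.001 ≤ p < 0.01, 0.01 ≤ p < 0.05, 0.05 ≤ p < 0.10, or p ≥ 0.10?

0.01 ≤ p < 0.05

t = 2.0084 / 1.0327 = 1.945.
df = n − k − 1 = 97 − 3 − 1 = 93.
One-sided p = P(T_{93} > t) ≈ 0.0274.
So 0.01 ≤ p < 0.05.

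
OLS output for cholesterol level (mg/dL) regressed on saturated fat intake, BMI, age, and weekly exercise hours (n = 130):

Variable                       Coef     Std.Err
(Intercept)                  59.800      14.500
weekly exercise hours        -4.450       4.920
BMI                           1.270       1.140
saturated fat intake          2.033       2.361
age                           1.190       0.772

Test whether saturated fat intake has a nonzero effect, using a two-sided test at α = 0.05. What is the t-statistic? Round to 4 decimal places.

t = 0.8611

Read off: b = 2.033, SE = 2.361 for saturated fat intake.
H₀: β₁ = 0 vs H₁: β₁ ≠ 0.
t = 2.033 / 2.361 = 0.8611.
df = n − k − 1 = 130 − 4 − 1 = 125.
Two-sided p ≈ 0.3908, which is ≥ 0.05, so fail to reject H₀.
The data do not give significant evidence of an association between saturated fat intake and cholesterol level, after adjusting for the other predictors.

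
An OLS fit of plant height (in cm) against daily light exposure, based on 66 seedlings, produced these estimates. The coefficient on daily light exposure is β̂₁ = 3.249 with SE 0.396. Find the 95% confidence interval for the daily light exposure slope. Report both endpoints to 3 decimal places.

df = n − 2 = 66 − 2 = 64.
t* = t_{0.025, 64} = 1.99773.
Margin = t* × SE = 1.99773 × 0.396 = 0.79110.
CI: 3.249 ± 0.79110 → (2.458, 4.040).
With 95% confidence, each one-unit increase in daily light exposure is associated with a change of between 2.458 and 4.040 cm in plant height.

(2.458, 4.040)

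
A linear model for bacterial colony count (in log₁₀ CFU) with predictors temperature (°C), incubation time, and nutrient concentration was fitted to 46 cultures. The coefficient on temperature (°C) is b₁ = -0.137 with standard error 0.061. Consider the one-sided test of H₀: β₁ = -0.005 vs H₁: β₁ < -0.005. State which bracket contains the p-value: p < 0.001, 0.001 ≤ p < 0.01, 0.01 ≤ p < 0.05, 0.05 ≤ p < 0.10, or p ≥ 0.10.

0.01 ≤ p < 0.05

t = (-0.137 − (-0.005)) / 0.061 = -2.164.
df = n − k − 1 = 46 − 3 − 1 = 42.
One-sided p = P(T_{42} < t) ≈ 0.0181.
So 0.01 ≤ p < 0.05.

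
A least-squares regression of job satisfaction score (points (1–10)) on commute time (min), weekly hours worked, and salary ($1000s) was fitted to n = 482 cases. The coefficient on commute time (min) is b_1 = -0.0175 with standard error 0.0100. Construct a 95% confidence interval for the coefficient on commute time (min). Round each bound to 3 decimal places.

df = n − k − 1 = 482 − 3 − 1 = 478.
t* = t_{0.025, 478} = 1.964939.
Margin = t* × SE = 1.964939 × 0.0100 = 0.01965.
CI: -0.0175 ± 0.01965 → (-0.037, 0.002).
With 95% confidence, each one-unit increase in commute time (min) is associated with a change of between -0.037 and 0.002 points (1–10) in job satisfaction score, holding the other predictors fixed.

(-0.037, 0.002)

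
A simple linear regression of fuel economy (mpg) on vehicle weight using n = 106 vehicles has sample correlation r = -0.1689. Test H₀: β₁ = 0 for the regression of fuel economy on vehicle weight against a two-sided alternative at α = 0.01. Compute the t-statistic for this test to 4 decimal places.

t = r·√(n − 2)/√(1 − r²) = -0.1689·√104/√0.971473 = -1.7476.
df = n − 2 = 104.
Two-sided p ≈ 0.0835, which is ≥ 0.01, so fail to reject H₀.
The data do not give significant evidence of a linear association between vehicle weight and fuel economy.

t = -1.7476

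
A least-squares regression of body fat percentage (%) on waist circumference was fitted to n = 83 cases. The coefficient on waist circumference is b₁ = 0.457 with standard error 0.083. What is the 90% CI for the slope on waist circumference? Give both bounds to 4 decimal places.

df = n − 2 = 83 − 2 = 81.
t* = t_{0.05, 81} = 1.663884.
Margin = t* × SE = 1.663884 × 0.083 = 0.138102.
CI: 0.457 ± 0.138102 → (0.3189, 0.5951).
With 90% confidence, each one-unit increase in waist circumference is associated with a change of between 0.3189 and 0.5951 % in body fat percentage.

(0.3189, 0.5951)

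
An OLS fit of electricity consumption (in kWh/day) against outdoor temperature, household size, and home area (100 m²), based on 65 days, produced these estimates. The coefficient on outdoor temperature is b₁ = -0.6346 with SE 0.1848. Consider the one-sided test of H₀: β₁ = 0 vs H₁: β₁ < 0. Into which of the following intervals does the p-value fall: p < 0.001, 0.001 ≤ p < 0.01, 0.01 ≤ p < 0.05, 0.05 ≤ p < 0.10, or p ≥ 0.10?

p < 0.001

t = -0.6346 / 0.1848 = -3.434.
df = n − k − 1 = 65 − 3 − 1 = 61.
One-sided p = P(T_{61} < t) ≈ 0.0005.
So p < 0.001.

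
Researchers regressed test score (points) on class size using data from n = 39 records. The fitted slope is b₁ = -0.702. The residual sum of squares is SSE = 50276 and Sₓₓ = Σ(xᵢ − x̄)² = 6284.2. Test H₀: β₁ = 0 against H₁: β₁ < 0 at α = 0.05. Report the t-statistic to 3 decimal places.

MSE = SSE/(n − 2) = 50276/37 = 1358.81.
SE(b₁) = √(MSE/Sₓₓ) = √(1358.81/6284.2) = 0.465002.
t = -0.702 / 0.465002 = -1.510.
df = n − 2 = 37.
One-sided p ≈ 0.0698, which is ≥ 0.05, so fail to reject H₀.
The data do not give significant evidence that the true slope on class size is negative.

t = -1.510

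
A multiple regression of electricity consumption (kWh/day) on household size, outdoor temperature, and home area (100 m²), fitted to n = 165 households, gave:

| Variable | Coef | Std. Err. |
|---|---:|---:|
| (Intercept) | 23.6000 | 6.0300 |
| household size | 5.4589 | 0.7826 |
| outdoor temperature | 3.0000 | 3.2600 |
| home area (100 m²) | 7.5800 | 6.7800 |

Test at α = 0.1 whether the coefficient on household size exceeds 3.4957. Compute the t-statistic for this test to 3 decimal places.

Read off: b = 5.4589, SE = 0.7826 for household size.
H₀: β₁ = 3.4957 vs H₁: β₁ > 3.4957.
t = (5.4589 − 3.4957) / 0.7826 = 2.509.
df = n − k − 1 = 165 − 3 − 1 = 161.
One-sided p ≈ 0.0066, which is < 0.1, so reject H₀.
There is evidence that the true slope on household size exceeds 3.4957 kWh/day per unit, holding the other predictors fixed.

t = 2.509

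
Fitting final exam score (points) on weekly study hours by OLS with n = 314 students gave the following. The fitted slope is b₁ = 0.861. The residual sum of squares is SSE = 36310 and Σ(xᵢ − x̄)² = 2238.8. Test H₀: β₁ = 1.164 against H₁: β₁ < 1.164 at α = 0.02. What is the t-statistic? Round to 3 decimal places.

t = -1.329

MSE = SSE/(n − 2) = 36310/312 = 116.378.
SE(b₁) = √(MSE/Sₓₓ) = √(116.378/2238.8) = 0.227996.
t = (0.861 − 1.164) / 0.227996 = -1.329.
df = n − 2 = 312.
One-sided p ≈ 0.0924, which is ≥ 0.02, so fail to reject H₀.
The data do not give significant evidence that the true slope on weekly study hours is below 1.164 points per unit.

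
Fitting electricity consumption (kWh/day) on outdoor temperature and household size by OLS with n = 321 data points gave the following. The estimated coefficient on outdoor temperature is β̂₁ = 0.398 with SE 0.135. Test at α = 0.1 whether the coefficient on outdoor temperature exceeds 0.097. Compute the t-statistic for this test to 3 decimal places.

t = 2.230

H₀: β₁ = 0.097 vs H₁: β₁ > 0.097.
t = (β̂₁ − β₁⁰)/SE = (0.398 − 0.097) / 0.135 = 2.230.
df = n − k − 1 = 321 − 2 − 1 = 318.
One-sided p ≈ 0.0132, which is < 0.1, so reject H₀.
There is evidence that the true slope on outdoor temperature exceeds 0.097 kWh/day per unit, holding the other predictors fixed.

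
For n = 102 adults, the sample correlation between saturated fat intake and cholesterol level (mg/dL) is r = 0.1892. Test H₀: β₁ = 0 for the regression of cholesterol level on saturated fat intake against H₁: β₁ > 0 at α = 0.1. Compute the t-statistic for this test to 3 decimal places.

t = r·√(n − 2)/√(1 − r²) = 0.1892·√100/√0.964203 = 1.927.
df = n − 2 = 100.
One-sided p ≈ 0.0284, which is < 0.1, so reject H₀.
There is evidence of a linear association between saturated fat intake and cholesterol level.

t = 1.927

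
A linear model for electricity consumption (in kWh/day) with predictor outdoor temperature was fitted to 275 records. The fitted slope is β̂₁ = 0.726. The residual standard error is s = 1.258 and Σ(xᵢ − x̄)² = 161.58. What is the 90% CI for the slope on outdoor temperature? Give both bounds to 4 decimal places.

SE(β̂₁) = s/√Sₓₓ = 1.258/√161.58 = 0.0989662.
df = n − 2 = 273.
t* = t_{0.05, 273} = 1.650454.
Margin = t* × SE = 1.650454 × 0.0989662 = 0.163339.
CI: 0.726 ± 0.163339 → (0.5627, 0.8893).
With 90% confidence, each one-unit increase in outdoor temperature is associated with a change of between 0.5627 and 0.8893 kWh/day in electricity consumption.

(0.5627, 0.8893)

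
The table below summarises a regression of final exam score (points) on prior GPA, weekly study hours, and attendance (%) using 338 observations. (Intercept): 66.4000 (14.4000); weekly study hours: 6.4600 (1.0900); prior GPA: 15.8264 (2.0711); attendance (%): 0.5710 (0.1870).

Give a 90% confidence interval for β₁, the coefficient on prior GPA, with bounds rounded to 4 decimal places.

(12.4103, 19.2425)

Read off: b = 15.8264, SE = 2.0711 for prior GPA.
df = n − k − 1 = 338 − 3 − 1 = 334.
t* = t_{0.05, 334} = 1.649429.
Margin = t* × SE = 1.649429 × 2.0711 = 3.416132.
CI: 15.8264 ± 3.416132 → (12.4103, 19.2425).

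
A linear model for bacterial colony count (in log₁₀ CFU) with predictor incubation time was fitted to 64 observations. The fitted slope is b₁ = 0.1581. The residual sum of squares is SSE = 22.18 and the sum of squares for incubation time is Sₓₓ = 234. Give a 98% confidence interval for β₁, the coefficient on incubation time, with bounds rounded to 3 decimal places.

(0.065, 0.251)

MSE = SSE/(n − 2) = 22.18/62 = 0.357742.
SE(b₁) = √(MSE/Sₓₓ) = √(0.357742/234) = 0.0391.
df = n − 2 = 62.
t* = t_{0.01, 62} = 2.388011.
Margin = t* × SE = 2.388011 × 0.0391 = 0.09337.
CI: 0.1581 ± 0.09337 → (0.065, 0.251).
With 98% confidence, each one-unit increase in incubation time is associated with a change of between 0.065 and 0.251 log₁₀ CFU in bacterial colony count.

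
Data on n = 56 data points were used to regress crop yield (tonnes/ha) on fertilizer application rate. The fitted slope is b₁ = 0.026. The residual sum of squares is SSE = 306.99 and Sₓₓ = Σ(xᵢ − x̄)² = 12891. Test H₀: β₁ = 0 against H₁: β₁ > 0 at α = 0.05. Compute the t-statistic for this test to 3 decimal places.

MSE = SSE/(n − 2) = 306.99/54 = 5.685.
SE(b₁) = √(MSE/Sₓₓ) = √(5.685/12891) = 0.0210001.
t = 0.026 / 0.0210001 = 1.238.
df = n − 2 = 54.
One-sided p ≈ 0.1105, which is ≥ 0.05, so fail to reject H₀.
The data do not give significant evidence that the true slope on fertilizer application rate is positive.

t = 1.238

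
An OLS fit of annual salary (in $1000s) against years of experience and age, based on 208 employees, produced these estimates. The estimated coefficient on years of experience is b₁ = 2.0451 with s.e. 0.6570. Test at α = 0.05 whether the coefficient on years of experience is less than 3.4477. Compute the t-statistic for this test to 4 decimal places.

H₀: β₁ = 3.4477 vs H₁: β₁ < 3.4477.
t = (b₁ − β₁⁰)/SE = (2.0451 − 3.4477) / 0.6570 = -2.1349.
df = n − k − 1 = 208 − 2 − 1 = 205.
One-sided p ≈ 0.0170, which is < 0.05, so reject H₀.
There is evidence that the true slope on years of experience is below 3.4477 $1000s per unit, holding the other predictors fixed.

t = -2.1349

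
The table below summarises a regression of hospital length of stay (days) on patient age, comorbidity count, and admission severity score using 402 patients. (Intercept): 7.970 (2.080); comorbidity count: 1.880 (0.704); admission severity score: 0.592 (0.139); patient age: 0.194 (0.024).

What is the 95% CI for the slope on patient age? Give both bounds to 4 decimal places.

Read off: b = 0.194, SE = 0.024 for patient age.
df = n − k − 1 = 402 − 3 − 1 = 398.
t* = t_{0.025, 398} = 1.965942.
Margin = t* × SE = 1.965942 × 0.024 = 0.047183.
CI: 0.194 ± 0.047183 → (0.1468, 0.2412).

(0.1468, 0.2412)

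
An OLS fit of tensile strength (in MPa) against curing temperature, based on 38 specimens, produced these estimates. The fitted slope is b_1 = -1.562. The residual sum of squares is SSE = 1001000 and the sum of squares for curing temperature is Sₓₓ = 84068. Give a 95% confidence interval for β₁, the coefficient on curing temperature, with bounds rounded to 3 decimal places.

MSE = SSE/(n − 2) = 1001000/36 = 27805.6.
SE(b_1) = √(MSE/Sₓₓ) = √(27805.6/84068) = 0.575109.
df = n − 2 = 36.
t* = t_{0.025, 36} = 2.028094.
Margin = t* × SE = 2.028094 × 0.575109 = 1.16638.
CI: -1.562 ± 1.16638 → (-2.728, -0.396).
With 95% confidence, each one-unit increase in curing temperature is associated with a change of between -2.728 and -0.396 MPa in tensile strength.

(-2.728, -0.396)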